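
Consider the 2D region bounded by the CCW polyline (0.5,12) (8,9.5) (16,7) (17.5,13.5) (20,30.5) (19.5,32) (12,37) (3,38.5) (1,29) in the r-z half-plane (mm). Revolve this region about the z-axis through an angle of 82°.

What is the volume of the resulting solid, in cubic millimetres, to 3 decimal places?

Profile (r,z), 9 vertices: (0.5,12) (8,9.5) (16,7) (17.5,13.5) (20,30.5) (19.5,32) (12,37) (3,38.5) (1,29)
edge 0: (0.5,12)→(8,9.5)  cross = 0.5·9.5 − 8·12 = -91.2500; (r_i+r_j)·cross = 8.5·-91.2500 = -775.6250
edge 1: (8,9.5)→(16,7)  cross = 8·7 − 16·9.5 = -96.0000; (r_i+r_j)·cross = 24·-96.0000 = -2304.0000
edge 2: (16,7)→(17.5,13.5)  cross = 16·13.5 − 17.5·7 = 93.5000; (r_i+r_j)·cross = 33.5·93.5000 = 3132.2500
edge 3: (17.5,13.5)→(20,30.5)  cross = 17.5·30.5 − 20·13.5 = 263.7500; (r_i+r_j)·cross = 37.5·263.7500 = 9890.6250
edge 4: (20,30.5)→(19.5,32)  cross = 20·32 − 19.5·30.5 = 45.2500; (r_i+r_j)·cross = 39.5·45.2500 = 1787.3750
edge 5: (19.5,32)→(12,37)  cross = 19.5·37 − 12·32 = 337.5000; (r_i+r_j)·cross = 31.5·337.5000 = 10631.2500
edge 6: (12,37)→(3,38.5)  cross = 12·38.5 − 3·37 = 351.0000; (r_i+r_j)·cross = 15·351.0000 = 5265.0000
edge 7: (3,38.5)→(1,29)  cross = 3·29 − 1·38.5 = 48.5000; (r_i+r_j)·cross = 4·48.5000 = 194.0000
edge 8: (1,29)→(0.5,12)  cross = 1·12 − 0.5·29 = -2.5000; (r_i+r_j)·cross = 1.5·-2.5000 = -3.7500
Σcross = 949.7500 → A = |Σcross|/2 = 474.8750 mm²
Σ(r_i+r_j)·cross = 27817.1250 → first moment M = |Σ|/6 = 4636.1875
R_c = M/A = 4636.1875/474.8750 = 9.7630 mm
θ = 82° = 1.431170 rad
V = θ·R_c·A = 1.431170·9.7630·474.8750 = 6635.172 mm³

Volume = 6635.172 mm³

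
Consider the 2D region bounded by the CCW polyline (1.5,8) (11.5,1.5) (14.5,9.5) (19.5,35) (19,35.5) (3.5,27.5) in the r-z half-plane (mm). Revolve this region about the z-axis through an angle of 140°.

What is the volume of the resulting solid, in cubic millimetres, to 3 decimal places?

Profile (r,z), 6 vertices: (1.5,8) (11.5,1.5) (14.5,9.5) (19.5,35) (19,35.5) (3.5,27.5)
edge 0: (1.5,8)→(11.5,1.5)  cross = 1.5·1.5 − 11.5·8 = -89.7500; (r_i+r_j)·cross = 13·-89.7500 = -1166.7500
edge 1: (11.5,1.5)→(14.5,9.5)  cross = 11.5·9.5 − 14.5·1.5 = 87.5000; (r_i+r_j)·cross = 26·87.5000 = 2275.0000
edge 2: (14.5,9.5)→(19.5,35)  cross = 14.5·35 − 19.5·9.5 = 322.2500; (r_i+r_j)·cross = 34·322.2500 = 10956.5000
edge 3: (19.5,35)→(19,35.5)  cross = 19.5·35.5 − 19·35 = 27.2500; (r_i+r_j)·cross = 38.5·27.2500 = 1049.1250
edge 4: (19,35.5)→(3.5,27.5)  cross = 19·27.5 − 3.5·35.5 = 398.2500; (r_i+r_j)·cross = 22.5·398.2500 = 8960.6250
edge 5: (3.5,27.5)→(1.5,8)  cross = 3.5·8 − 1.5·27.5 = -13.2500; (r_i+r_j)·cross = 5·-13.2500 = -66.2500
Σcross = 732.2500 → A = |Σcross|/2 = 366.1250 mm²
Σ(r_i+r_j)·cross = 22008.2500 → first moment M = |Σ|/6 = 3668.0417
R_c = M/A = 3668.0417/366.1250 = 10.0186 mm
θ = 140° = 2.443461 rad
V = θ·R_c·A = 2.443461·10.0186·366.1250 = 8962.717 mm³

Volume = 8962.717 mm³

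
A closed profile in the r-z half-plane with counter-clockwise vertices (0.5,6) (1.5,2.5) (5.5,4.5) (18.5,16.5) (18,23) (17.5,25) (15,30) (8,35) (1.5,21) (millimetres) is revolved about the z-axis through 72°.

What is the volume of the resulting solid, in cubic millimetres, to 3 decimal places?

Volume = 3982.754 mm³

Profile (r,z), 9 vertices: (0.5,6) (1.5,2.5) (5.5,4.5) (18.5,16.5) (18,23) (17.5,25) (15,30) (8,35) (1.5,21)
edge 0: (0.5,6)→(1.5,2.5)  cross = 0.5·2.5 − 1.5·6 = -7.7500; (r_i+r_j)·cross = 2·-7.7500 = -15.5000
edge 1: (1.5,2.5)→(5.5,4.5)  cross = 1.5·4.5 − 5.5·2.5 = -7.0000; (r_i+r_j)·cross = 7·-7.0000 = -49.0000
edge 2: (5.5,4.5)→(18.5,16.5)  cross = 5.5·16.5 − 18.5·4.5 = 7.5000; (r_i+r_j)·cross = 24·7.5000 = 180.0000
edge 3: (18.5,16.5)→(18,23)  cross = 18.5·23 − 18·16.5 = 128.5000; (r_i+r_j)·cross = 36.5·128.5000 = 4690.2500
edge 4: (18,23)→(17.5,25)  cross = 18·25 − 17.5·23 = 47.5000; (r_i+r_j)·cross = 35.5·47.5000 = 1686.2500
edge 5: (17.5,25)→(15,30)  cross = 17.5·30 − 15·25 = 150.0000; (r_i+r_j)·cross = 32.5·150.0000 = 4875.0000
edge 6: (15,30)→(8,35)  cross = 15·35 − 8·30 = 285.0000; (r_i+r_j)·cross = 23·285.0000 = 6555.0000
edge 7: (8,35)→(1.5,21)  cross = 8·21 − 1.5·35 = 115.5000; (r_i+r_j)·cross = 9.5·115.5000 = 1097.2500
edge 8: (1.5,21)→(0.5,6)  cross = 1.5·6 − 0.5·21 = -1.5000; (r_i+r_j)·cross = 2·-1.5000 = -3.0000
Σcross = 717.7500 → A = |Σcross|/2 = 358.8750 mm²
Σ(r_i+r_j)·cross = 19016.2500 → first moment M = |Σ|/6 = 3169.3750
R_c = M/A = 3169.3750/358.8750 = 8.8314 mm
θ = 72° = 1.256637 rad
V = θ·R_c·A = 1.256637·8.8314·358.8750 = 3982.754 mm³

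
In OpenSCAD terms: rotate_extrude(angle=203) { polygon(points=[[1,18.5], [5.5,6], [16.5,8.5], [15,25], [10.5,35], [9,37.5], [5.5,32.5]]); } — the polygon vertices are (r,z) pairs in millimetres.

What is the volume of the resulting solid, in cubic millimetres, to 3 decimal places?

Profile (r,z), 7 vertices: (1,18.5) (5.5,6) (16.5,8.5) (15,25) (10.5,35) (9,37.5) (5.5,32.5)
edge 0: (1,18.5)→(5.5,6)  cross = 1·6 − 5.5·18.5 = -95.7500; (r_i+r_j)·cross = 6.5·-95.7500 = -622.3750
edge 1: (5.5,6)→(16.5,8.5)  cross = 5.5·8.5 − 16.5·6 = -52.2500; (r_i+r_j)·cross = 22·-52.2500 = -1149.5000
edge 2: (16.5,8.5)→(15,25)  cross = 16.5·25 − 15·8.5 = 285.0000; (r_i+r_j)·cross = 31.5·285.0000 = 8977.5000
edge 3: (15,25)→(10.5,35)  cross = 15·35 − 10.5·25 = 262.5000; (r_i+r_j)·cross = 25.5·262.5000 = 6693.7500
edge 4: (10.5,35)→(9,37.5)  cross = 10.5·37.5 − 9·35 = 78.7500; (r_i+r_j)·cross = 19.5·78.7500 = 1535.6250
edge 5: (9,37.5)→(5.5,32.5)  cross = 9·32.5 − 5.5·37.5 = 86.2500; (r_i+r_j)·cross = 14.5·86.2500 = 1250.6250
edge 6: (5.5,32.5)→(1,18.5)  cross = 5.5·18.5 − 1·32.5 = 69.2500; (r_i+r_j)·cross = 6.5·69.2500 = 450.1250
Σcross = 633.7500 → A = |Σcross|/2 = 316.8750 mm²
Σ(r_i+r_j)·cross = 17135.7500 → first moment M = |Σ|/6 = 2855.9583
R_c = M/A = 2855.9583/316.8750 = 9.0129 mm
θ = 203° = 3.543018 rad
V = θ·R_c·A = 3.543018·9.0129·316.8750 = 10118.713 mm³

Volume = 10118.713 mm³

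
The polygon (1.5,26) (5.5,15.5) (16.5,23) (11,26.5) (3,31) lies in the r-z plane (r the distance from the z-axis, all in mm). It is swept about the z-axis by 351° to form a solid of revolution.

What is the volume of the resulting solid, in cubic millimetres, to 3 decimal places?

Volume = 5296.912 mm³

Profile (r,z), 5 vertices: (1.5,26) (5.5,15.5) (16.5,23) (11,26.5) (3,31)
edge 0: (1.5,26)→(5.5,15.5)  cross = 1.5·15.5 − 5.5·26 = -119.7500; (r_i+r_j)·cross = 7·-119.7500 = -838.2500
edge 1: (5.5,15.5)→(16.5,23)  cross = 5.5·23 − 16.5·15.5 = -129.2500; (r_i+r_j)·cross = 22·-129.2500 = -2843.5000
edge 2: (16.5,23)→(11,26.5)  cross = 16.5·26.5 − 11·23 = 184.2500; (r_i+r_j)·cross = 27.5·184.2500 = 5066.8750
edge 3: (11,26.5)→(3,31)  cross = 11·31 − 3·26.5 = 261.5000; (r_i+r_j)·cross = 14·261.5000 = 3661.0000
edge 4: (3,31)→(1.5,26)  cross = 3·26 − 1.5·31 = 31.5000; (r_i+r_j)·cross = 4.5·31.5000 = 141.7500
Σcross = 228.2500 → A = |Σcross|/2 = 114.1250 mm²
Σ(r_i+r_j)·cross = 5187.8750 → first moment M = |Σ|/6 = 864.6458
R_c = M/A = 864.6458/114.1250 = 7.5763 mm
θ = 351° = 6.126106 rad
V = θ·R_c·A = 6.126106·7.5763·114.1250 = 5296.912 mm³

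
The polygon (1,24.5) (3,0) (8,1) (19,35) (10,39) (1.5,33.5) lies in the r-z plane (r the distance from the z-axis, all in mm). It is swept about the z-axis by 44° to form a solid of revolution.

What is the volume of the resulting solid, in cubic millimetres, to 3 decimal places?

Profile (r,z), 6 vertices: (1,24.5) (3,0) (8,1) (19,35) (10,39) (1.5,33.5)
edge 0: (1,24.5)→(3,0)  cross = 1·0 − 3·24.5 = -73.5000; (r_i+r_j)·cross = 4·-73.5000 = -294.0000
edge 1: (3,0)→(8,1)  cross = 3·1 − 8·0 = 3.0000; (r_i+r_j)·cross = 11·3.0000 = 33.0000
edge 2: (8,1)→(19,35)  cross = 8·35 − 19·1 = 261.0000; (r_i+r_j)·cross = 27·261.0000 = 7047.0000
edge 3: (19,35)→(10,39)  cross = 19·39 − 10·35 = 391.0000; (r_i+r_j)·cross = 29·391.0000 = 11339.0000
edge 4: (10,39)→(1.5,33.5)  cross = 10·33.5 − 1.5·39 = 276.5000; (r_i+r_j)·cross = 11.5·276.5000 = 3179.7500
edge 5: (1.5,33.5)→(1,24.5)  cross = 1.5·24.5 − 1·33.5 = 3.2500; (r_i+r_j)·cross = 2.5·3.2500 = 8.1250
Σcross = 861.2500 → A = |Σcross|/2 = 430.6250 mm²
Σ(r_i+r_j)·cross = 21312.8750 → first moment M = |Σ|/6 = 3552.1458
R_c = M/A = 3552.1458/430.6250 = 8.2488 mm
θ = 44° = 0.767945 rad
V = θ·R_c·A = 0.767945·8.2488·430.6250 = 2727.852 mm³

Volume = 2727.852 mm³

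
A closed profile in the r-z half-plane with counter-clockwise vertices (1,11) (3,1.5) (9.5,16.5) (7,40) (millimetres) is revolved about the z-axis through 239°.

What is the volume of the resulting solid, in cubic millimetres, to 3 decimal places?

Volume = 3458.647 mm³

Profile (r,z), 4 vertices: (1,11) (3,1.5) (9.5,16.5) (7,40)
edge 0: (1,11)→(3,1.5)  cross = 1·1.5 − 3·11 = -31.5000; (r_i+r_j)·cross = 4·-31.5000 = -126.0000
edge 1: (3,1.5)→(9.5,16.5)  cross = 3·16.5 − 9.5·1.5 = 35.2500; (r_i+r_j)·cross = 12.5·35.2500 = 440.6250
edge 2: (9.5,16.5)→(7,40)  cross = 9.5·40 − 7·16.5 = 264.5000; (r_i+r_j)·cross = 16.5·264.5000 = 4364.2500
edge 3: (7,40)→(1,11)  cross = 7·11 − 1·40 = 37.0000; (r_i+r_j)·cross = 8·37.0000 = 296.0000
Σcross = 305.2500 → A = |Σcross|/2 = 152.6250 mm²
Σ(r_i+r_j)·cross = 4974.8750 → first moment M = |Σ|/6 = 829.1458
R_c = M/A = 829.1458/152.6250 = 5.4326 mm
θ = 239° = 4.171337 rad
V = θ·R_c·A = 4.171337·5.4326·152.6250 = 3458.647 mm³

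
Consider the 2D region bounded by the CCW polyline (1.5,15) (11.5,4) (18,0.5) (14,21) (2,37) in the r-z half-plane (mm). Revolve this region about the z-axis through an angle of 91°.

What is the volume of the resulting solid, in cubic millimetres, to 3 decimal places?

Profile (r,z), 5 vertices: (1.5,15) (11.5,4) (18,0.5) (14,21) (2,37)
edge 0: (1.5,15)→(11.5,4)  cross = 1.5·4 − 11.5·15 = -166.5000; (r_i+r_j)·cross = 13·-166.5000 = -2164.5000
edge 1: (11.5,4)→(18,0.5)  cross = 11.5·0.5 − 18·4 = -66.2500; (r_i+r_j)·cross = 29.5·-66.2500 = -1954.3750
edge 2: (18,0.5)→(14,21)  cross = 18·21 − 14·0.5 = 371.0000; (r_i+r_j)·cross = 32·371.0000 = 11872.0000
edge 3: (14,21)→(2,37)  cross = 14·37 − 2·21 = 476.0000; (r_i+r_j)·cross = 16·476.0000 = 7616.0000
edge 4: (2,37)→(1.5,15)  cross = 2·15 − 1.5·37 = -25.5000; (r_i+r_j)·cross = 3.5·-25.5000 = -89.2500
Σcross = 588.7500 → A = |Σcross|/2 = 294.3750 mm²
Σ(r_i+r_j)·cross = 15279.8750 → first moment M = |Σ|/6 = 2546.6458
R_c = M/A = 2546.6458/294.3750 = 8.6510 mm
θ = 91° = 1.588250 rad
V = θ·R_c·A = 1.588250·8.6510·294.3750 = 4044.709 mm³

Volume = 4044.709 mm³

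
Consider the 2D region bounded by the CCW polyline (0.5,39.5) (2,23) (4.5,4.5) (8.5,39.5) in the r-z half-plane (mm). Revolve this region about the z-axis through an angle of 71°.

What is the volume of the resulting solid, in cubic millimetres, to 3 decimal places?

Volume = 800.203 mm³

Profile (r,z), 4 vertices: (0.5,39.5) (2,23) (4.5,4.5) (8.5,39.5)
edge 0: (0.5,39.5)→(2,23)  cross = 0.5·23 − 2·39.5 = -67.5000; (r_i+r_j)·cross = 2.5·-67.5000 = -168.7500
edge 1: (2,23)→(4.5,4.5)  cross = 2·4.5 − 4.5·23 = -94.5000; (r_i+r_j)·cross = 6.5·-94.5000 = -614.2500
edge 2: (4.5,4.5)→(8.5,39.5)  cross = 4.5·39.5 − 8.5·4.5 = 139.5000; (r_i+r_j)·cross = 13·139.5000 = 1813.5000
edge 3: (8.5,39.5)→(0.5,39.5)  cross = 8.5·39.5 − 0.5·39.5 = 316.0000; (r_i+r_j)·cross = 9·316.0000 = 2844.0000
Σcross = 293.5000 → A = |Σcross|/2 = 146.7500 mm²
Σ(r_i+r_j)·cross = 3874.5000 → first moment M = |Σ|/6 = 645.7500
R_c = M/A = 645.7500/146.7500 = 4.4003 mm
θ = 71° = 1.239184 rad
V = θ·R_c·A = 1.239184·4.4003·146.7500 = 800.203 mm³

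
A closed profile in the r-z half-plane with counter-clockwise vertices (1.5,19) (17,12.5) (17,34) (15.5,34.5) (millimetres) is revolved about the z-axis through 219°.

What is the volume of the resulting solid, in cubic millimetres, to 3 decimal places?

Volume = 8191.684 mm³

Profile (r,z), 4 vertices: (1.5,19) (17,12.5) (17,34) (15.5,34.5)
edge 0: (1.5,19)→(17,12.5)  cross = 1.5·12.5 − 17·19 = -304.2500; (r_i+r_j)·cross = 18.5·-304.2500 = -5628.6250
edge 1: (17,12.5)→(17,34)  cross = 17·34 − 17·12.5 = 365.5000; (r_i+r_j)·cross = 34·365.5000 = 12427.0000
edge 2: (17,34)→(15.5,34.5)  cross = 17·34.5 − 15.5·34 = 59.5000; (r_i+r_j)·cross = 32.5·59.5000 = 1933.7500
edge 3: (15.5,34.5)→(1.5,19)  cross = 15.5·19 − 1.5·34.5 = 242.7500; (r_i+r_j)·cross = 17·242.7500 = 4126.7500
Σcross = 363.5000 → A = |Σcross|/2 = 181.7500 mm²
Σ(r_i+r_j)·cross = 12858.8750 → first moment M = |Σ|/6 = 2143.1458
R_c = M/A = 2143.1458/181.7500 = 11.7917 mm
θ = 219° = 3.822271 rad
V = θ·R_c·A = 3.822271·11.7917·181.7500 = 8191.684 mm³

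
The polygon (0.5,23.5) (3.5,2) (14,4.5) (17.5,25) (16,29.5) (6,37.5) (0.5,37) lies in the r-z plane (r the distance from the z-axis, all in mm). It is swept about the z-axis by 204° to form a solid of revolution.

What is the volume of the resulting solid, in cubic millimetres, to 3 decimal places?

Volume = 13363.489 mm³

Profile (r,z), 7 vertices: (0.5,23.5) (3.5,2) (14,4.5) (17.5,25) (16,29.5) (6,37.5) (0.5,37)
edge 0: (0.5,23.5)→(3.5,2)  cross = 0.5·2 − 3.5·23.5 = -81.2500; (r_i+r_j)·cross = 4·-81.2500 = -325.0000
edge 1: (3.5,2)→(14,4.5)  cross = 3.5·4.5 − 14·2 = -12.2500; (r_i+r_j)·cross = 17.5·-12.2500 = -214.3750
edge 2: (14,4.5)→(17.5,25)  cross = 14·25 − 17.5·4.5 = 271.2500; (r_i+r_j)·cross = 31.5·271.2500 = 8544.3750
edge 3: (17.5,25)→(16,29.5)  cross = 17.5·29.5 − 16·25 = 116.2500; (r_i+r_j)·cross = 33.5·116.2500 = 3894.3750
edge 4: (16,29.5)→(6,37.5)  cross = 16·37.5 − 6·29.5 = 423.0000; (r_i+r_j)·cross = 22·423.0000 = 9306.0000
edge 5: (6,37.5)→(0.5,37)  cross = 6·37 − 0.5·37.5 = 203.2500; (r_i+r_j)·cross = 6.5·203.2500 = 1321.1250
edge 6: (0.5,37)→(0.5,23.5)  cross = 0.5·23.5 − 0.5·37 = -6.7500; (r_i+r_j)·cross = 1·-6.7500 = -6.7500
Σcross = 913.5000 → A = |Σcross|/2 = 456.7500 mm²
Σ(r_i+r_j)·cross = 22519.7500 → first moment M = |Σ|/6 = 3753.2917
R_c = M/A = 3753.2917/456.7500 = 8.2174 mm
θ = 204° = 3.560472 rad
V = θ·R_c·A = 3.560472·8.2174·456.7500 = 13363.489 mm³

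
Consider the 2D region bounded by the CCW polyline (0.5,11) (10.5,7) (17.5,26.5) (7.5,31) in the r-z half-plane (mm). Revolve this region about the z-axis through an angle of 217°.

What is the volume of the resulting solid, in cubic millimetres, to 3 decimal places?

Profile (r,z), 4 vertices: (0.5,11) (10.5,7) (17.5,26.5) (7.5,31)
edge 0: (0.5,11)→(10.5,7)  cross = 0.5·7 − 10.5·11 = -112.0000; (r_i+r_j)·cross = 11·-112.0000 = -1232.0000
edge 1: (10.5,7)→(17.5,26.5)  cross = 10.5·26.5 − 17.5·7 = 155.7500; (r_i+r_j)·cross = 28·155.7500 = 4361.0000
edge 2: (17.5,26.5)→(7.5,31)  cross = 17.5·31 − 7.5·26.5 = 343.7500; (r_i+r_j)·cross = 25·343.7500 = 8593.7500
edge 3: (7.5,31)→(0.5,11)  cross = 7.5·11 − 0.5·31 = 67.0000; (r_i+r_j)·cross = 8·67.0000 = 536.0000
Σcross = 454.5000 → A = |Σcross|/2 = 227.2500 mm²
Σ(r_i+r_j)·cross = 12258.7500 → first moment M = |Σ|/6 = 2043.1250
R_c = M/A = 2043.1250/227.2500 = 8.9906 mm
θ = 217° = 3.787364 rad
V = θ·R_c·A = 3.787364·8.9906·227.2500 = 7738.059 mm³

Volume = 7738.059 mm³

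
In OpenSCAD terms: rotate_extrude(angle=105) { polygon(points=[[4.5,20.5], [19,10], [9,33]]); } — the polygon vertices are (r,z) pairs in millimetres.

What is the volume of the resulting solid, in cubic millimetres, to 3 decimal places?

Profile (r,z), 3 vertices: (4.5,20.5) (19,10) (9,33)
edge 0: (4.5,20.5)→(19,10)  cross = 4.5·10 − 19·20.5 = -344.5000; (r_i+r_j)·cross = 23.5·-344.5000 = -8095.7500
edge 1: (19,10)→(9,33)  cross = 19·33 − 9·10 = 537.0000; (r_i+r_j)·cross = 28·537.0000 = 15036.0000
edge 2: (9,33)→(4.5,20.5)  cross = 9·20.5 − 4.5·33 = 36.0000; (r_i+r_j)·cross = 13.5·36.0000 = 486.0000
Σcross = 228.5000 → A = |Σcross|/2 = 114.2500 mm²
Σ(r_i+r_j)·cross = 7426.2500 → first moment M = |Σ|/6 = 1237.7083
R_c = M/A = 1237.7083/114.2500 = 10.8333 mm
θ = 105° = 1.832596 rad
V = θ·R_c·A = 1.832596·10.8333·114.2500 = 2268.219 mm³

Volume = 2268.219 mm³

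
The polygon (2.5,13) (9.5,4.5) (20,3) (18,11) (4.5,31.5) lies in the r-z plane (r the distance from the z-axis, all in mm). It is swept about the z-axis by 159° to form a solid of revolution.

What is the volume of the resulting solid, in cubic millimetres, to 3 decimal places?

Profile (r,z), 5 vertices: (2.5,13) (9.5,4.5) (20,3) (18,11) (4.5,31.5)
edge 0: (2.5,13)→(9.5,4.5)  cross = 2.5·4.5 − 9.5·13 = -112.2500; (r_i+r_j)·cross = 12·-112.2500 = -1347.0000
edge 1: (9.5,4.5)→(20,3)  cross = 9.5·3 − 20·4.5 = -61.5000; (r_i+r_j)·cross = 29.5·-61.5000 = -1814.2500
edge 2: (20,3)→(18,11)  cross = 20·11 − 18·3 = 166.0000; (r_i+r_j)·cross = 38·166.0000 = 6308.0000
edge 3: (18,11)→(4.5,31.5)  cross = 18·31.5 − 4.5·11 = 517.5000; (r_i+r_j)·cross = 22.5·517.5000 = 11643.7500
edge 4: (4.5,31.5)→(2.5,13)  cross = 4.5·13 − 2.5·31.5 = -20.2500; (r_i+r_j)·cross = 7·-20.2500 = -141.7500
Σcross = 489.5000 → A = |Σcross|/2 = 244.7500 mm²
Σ(r_i+r_j)·cross = 14648.7500 → first moment M = |Σ|/6 = 2441.4583
R_c = M/A = 2441.4583/244.7500 = 9.9753 mm
θ = 159° = 2.775074 rad
V = θ·R_c·A = 2.775074·9.9753·244.7500 = 6775.226 mm³

Volume = 6775.226 mm³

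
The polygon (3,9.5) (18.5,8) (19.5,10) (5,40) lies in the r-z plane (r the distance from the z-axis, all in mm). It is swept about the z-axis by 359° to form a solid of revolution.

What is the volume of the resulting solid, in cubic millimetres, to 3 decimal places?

Profile (r,z), 4 vertices: (3,9.5) (18.5,8) (19.5,10) (5,40)
edge 0: (3,9.5)→(18.5,8)  cross = 3·8 − 18.5·9.5 = -151.7500; (r_i+r_j)·cross = 21.5·-151.7500 = -3262.6250
edge 1: (18.5,8)→(19.5,10)  cross = 18.5·10 − 19.5·8 = 29.0000; (r_i+r_j)·cross = 38·29.0000 = 1102.0000
edge 2: (19.5,10)→(5,40)  cross = 19.5·40 − 5·10 = 730.0000; (r_i+r_j)·cross = 24.5·730.0000 = 17885.0000
edge 3: (5,40)→(3,9.5)  cross = 5·9.5 − 3·40 = -72.5000; (r_i+r_j)·cross = 8·-72.5000 = -580.0000
Σcross = 534.7500 → A = |Σcross|/2 = 267.3750 mm²
Σ(r_i+r_j)·cross = 15144.3750 → first moment M = |Σ|/6 = 2524.0625
R_c = M/A = 2524.0625/267.3750 = 9.4402 mm
θ = 359° = 6.265732 rad
V = θ·R_c·A = 6.265732·9.4402·267.3750 = 15815.099 mm³

Volume = 15815.099 mm³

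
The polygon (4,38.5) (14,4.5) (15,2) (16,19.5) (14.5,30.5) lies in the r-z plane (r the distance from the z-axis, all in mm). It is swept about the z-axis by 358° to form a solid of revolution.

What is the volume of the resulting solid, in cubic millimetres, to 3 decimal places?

Volume = 12374.456 mm³

Profile (r,z), 5 vertices: (4,38.5) (14,4.5) (15,2) (16,19.5) (14.5,30.5)
edge 0: (4,38.5)→(14,4.5)  cross = 4·4.5 − 14·38.5 = -521.0000; (r_i+r_j)·cross = 18·-521.0000 = -9378.0000
edge 1: (14,4.5)→(15,2)  cross = 14·2 − 15·4.5 = -39.5000; (r_i+r_j)·cross = 29·-39.5000 = -1145.5000
edge 2: (15,2)→(16,19.5)  cross = 15·19.5 − 16·2 = 260.5000; (r_i+r_j)·cross = 31·260.5000 = 8075.5000
edge 3: (16,19.5)→(14.5,30.5)  cross = 16·30.5 − 14.5·19.5 = 205.2500; (r_i+r_j)·cross = 30.5·205.2500 = 6260.1250
edge 4: (14.5,30.5)→(4,38.5)  cross = 14.5·38.5 − 4·30.5 = 436.2500; (r_i+r_j)·cross = 18.5·436.2500 = 8070.6250
Σcross = 341.5000 → A = |Σcross|/2 = 170.7500 mm²
Σ(r_i+r_j)·cross = 11882.7500 → first moment M = |Σ|/6 = 1980.4583
R_c = M/A = 1980.4583/170.7500 = 11.5986 mm
θ = 358° = 6.248279 rad
V = θ·R_c·A = 6.248279·11.5986·170.7500 = 12374.456 mm³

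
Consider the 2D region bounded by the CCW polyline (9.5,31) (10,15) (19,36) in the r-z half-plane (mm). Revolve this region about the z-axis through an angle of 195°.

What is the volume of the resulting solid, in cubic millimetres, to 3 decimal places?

Volume = 3374.038 mm³

Profile (r,z), 3 vertices: (9.5,31) (10,15) (19,36)
edge 0: (9.5,31)→(10,15)  cross = 9.5·15 − 10·31 = -167.5000; (r_i+r_j)·cross = 19.5·-167.5000 = -3266.2500
edge 1: (10,15)→(19,36)  cross = 10·36 − 19·15 = 75.0000; (r_i+r_j)·cross = 29·75.0000 = 2175.0000
edge 2: (19,36)→(9.5,31)  cross = 19·31 − 9.5·36 = 247.0000; (r_i+r_j)·cross = 28.5·247.0000 = 7039.5000
Σcross = 154.5000 → A = |Σcross|/2 = 77.2500 mm²
Σ(r_i+r_j)·cross = 5948.2500 → first moment M = |Σ|/6 = 991.3750
R_c = M/A = 991.3750/77.2500 = 12.8333 mm
θ = 195° = 3.403392 rad
V = θ·R_c·A = 3.403392·12.8333·77.2500 = 3374.038 mm³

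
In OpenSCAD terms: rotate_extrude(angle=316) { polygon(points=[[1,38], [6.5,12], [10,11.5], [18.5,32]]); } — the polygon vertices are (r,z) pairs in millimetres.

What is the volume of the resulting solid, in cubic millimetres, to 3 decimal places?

Profile (r,z), 4 vertices: (1,38) (6.5,12) (10,11.5) (18.5,32)
edge 0: (1,38)→(6.5,12)  cross = 1·12 − 6.5·38 = -235.0000; (r_i+r_j)·cross = 7.5·-235.0000 = -1762.5000
edge 1: (6.5,12)→(10,11.5)  cross = 6.5·11.5 − 10·12 = -45.2500; (r_i+r_j)·cross = 16.5·-45.2500 = -746.6250
edge 2: (10,11.5)→(18.5,32)  cross = 10·32 − 18.5·11.5 = 107.2500; (r_i+r_j)·cross = 28.5·107.2500 = 3056.6250
edge 3: (18.5,32)→(1,38)  cross = 18.5·38 − 1·32 = 671.0000; (r_i+r_j)·cross = 19.5·671.0000 = 13084.5000
Σcross = 498.0000 → A = |Σcross|/2 = 249.0000 mm²
Σ(r_i+r_j)·cross = 13632.0000 → first moment M = |Σ|/6 = 2272.0000
R_c = M/A = 2272.0000/249.0000 = 9.1245 mm
θ = 316° = 5.515240 rad
V = θ·R_c·A = 5.515240·9.1245·249.0000 = 12530.626 mm³

Volume = 12530.626 mm³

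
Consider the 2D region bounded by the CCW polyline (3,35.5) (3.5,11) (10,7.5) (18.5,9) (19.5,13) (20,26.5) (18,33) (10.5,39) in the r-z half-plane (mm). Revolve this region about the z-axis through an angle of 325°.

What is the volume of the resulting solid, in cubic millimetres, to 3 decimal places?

Profile (r,z), 8 vertices: (3,35.5) (3.5,11) (10,7.5) (18.5,9) (19.5,13) (20,26.5) (18,33) (10.5,39)
edge 0: (3,35.5)→(3.5,11)  cross = 3·11 − 3.5·35.5 = -91.2500; (r_i+r_j)·cross = 6.5·-91.2500 = -593.1250
edge 1: (3.5,11)→(10,7.5)  cross = 3.5·7.5 − 10·11 = -83.7500; (r_i+r_j)·cross = 13.5·-83.7500 = -1130.6250
edge 2: (10,7.5)→(18.5,9)  cross = 10·9 − 18.5·7.5 = -48.7500; (r_i+r_j)·cross = 28.5·-48.7500 = -1389.3750
edge 3: (18.5,9)→(19.5,13)  cross = 18.5·13 − 19.5·9 = 65.0000; (r_i+r_j)·cross = 38·65.0000 = 2470.0000
edge 4: (19.5,13)→(20,26.5)  cross = 19.5·26.5 − 20·13 = 256.7500; (r_i+r_j)·cross = 39.5·256.7500 = 10141.6250
edge 5: (20,26.5)→(18,33)  cross = 20·33 − 18·26.5 = 183.0000; (r_i+r_j)·cross = 38·183.0000 = 6954.0000
edge 6: (18,33)→(10.5,39)  cross = 18·39 − 10.5·33 = 355.5000; (r_i+r_j)·cross = 28.5·355.5000 = 10131.7500
edge 7: (10.5,39)→(3,35.5)  cross = 10.5·35.5 − 3·39 = 255.7500; (r_i+r_j)·cross = 13.5·255.7500 = 3452.6250
Σcross = 892.2500 → A = |Σcross|/2 = 446.1250 mm²
Σ(r_i+r_j)·cross = 30036.8750 → first moment M = |Σ|/6 = 5006.1458
R_c = M/A = 5006.1458/446.1250 = 11.2214 mm
θ = 325° = 5.672320 rad
V = θ·R_c·A = 5.672320·11.2214·446.1250 = 28396.461 mm³

Volume = 28396.461 mm³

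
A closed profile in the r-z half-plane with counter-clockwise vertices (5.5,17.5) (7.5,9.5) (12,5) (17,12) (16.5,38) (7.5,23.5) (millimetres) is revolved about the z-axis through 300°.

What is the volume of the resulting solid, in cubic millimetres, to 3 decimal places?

Volume = 14566.736 mm³

Profile (r,z), 6 vertices: (5.5,17.5) (7.5,9.5) (12,5) (17,12) (16.5,38) (7.5,23.5)
edge 0: (5.5,17.5)→(7.5,9.5)  cross = 5.5·9.5 − 7.5·17.5 = -79.0000; (r_i+r_j)·cross = 13·-79.0000 = -1027.0000
edge 1: (7.5,9.5)→(12,5)  cross = 7.5·5 − 12·9.5 = -76.5000; (r_i+r_j)·cross = 19.5·-76.5000 = -1491.7500
edge 2: (12,5)→(17,12)  cross = 12·12 − 17·5 = 59.0000; (r_i+r_j)·cross = 29·59.0000 = 1711.0000
edge 3: (17,12)→(16.5,38)  cross = 17·38 − 16.5·12 = 448.0000; (r_i+r_j)·cross = 33.5·448.0000 = 15008.0000
edge 4: (16.5,38)→(7.5,23.5)  cross = 16.5·23.5 − 7.5·38 = 102.7500; (r_i+r_j)·cross = 24·102.7500 = 2466.0000
edge 5: (7.5,23.5)→(5.5,17.5)  cross = 7.5·17.5 − 5.5·23.5 = 2.0000; (r_i+r_j)·cross = 13·2.0000 = 26.0000
Σcross = 456.2500 → A = |Σcross|/2 = 228.1250 mm²
Σ(r_i+r_j)·cross = 16692.2500 → first moment M = |Σ|/6 = 2782.0417
R_c = M/A = 2782.0417/228.1250 = 12.1953 mm
θ = 300° = 5.235988 rad
V = θ·R_c·A = 5.235988·12.1953·228.1250 = 14566.736 mm³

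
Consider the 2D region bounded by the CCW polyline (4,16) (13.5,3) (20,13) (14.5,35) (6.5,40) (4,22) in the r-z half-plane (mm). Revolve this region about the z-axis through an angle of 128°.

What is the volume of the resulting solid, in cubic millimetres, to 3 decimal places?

Volume = 9300.231 mm³

Profile (r,z), 6 vertices: (4,16) (13.5,3) (20,13) (14.5,35) (6.5,40) (4,22)
edge 0: (4,16)→(13.5,3)  cross = 4·3 − 13.5·16 = -204.0000; (r_i+r_j)·cross = 17.5·-204.0000 = -3570.0000
edge 1: (13.5,3)→(20,13)  cross = 13.5·13 − 20·3 = 115.5000; (r_i+r_j)·cross = 33.5·115.5000 = 3869.2500
edge 2: (20,13)→(14.5,35)  cross = 20·35 − 14.5·13 = 511.5000; (r_i+r_j)·cross = 34.5·511.5000 = 17646.7500
edge 3: (14.5,35)→(6.5,40)  cross = 14.5·40 − 6.5·35 = 352.5000; (r_i+r_j)·cross = 21·352.5000 = 7402.5000
edge 4: (6.5,40)→(4,22)  cross = 6.5·22 − 4·40 = -17.0000; (r_i+r_j)·cross = 10.5·-17.0000 = -178.5000
edge 5: (4,22)→(4,16)  cross = 4·16 − 4·22 = -24.0000; (r_i+r_j)·cross = 8·-24.0000 = -192.0000
Σcross = 734.5000 → A = |Σcross|/2 = 367.2500 mm²
Σ(r_i+r_j)·cross = 24978.0000 → first moment M = |Σ|/6 = 4163.0000
R_c = M/A = 4163.0000/367.2500 = 11.3356 mm
θ = 128° = 2.234021 rad
V = θ·R_c·A = 2.234021·11.3356·367.2500 = 9300.231 mm³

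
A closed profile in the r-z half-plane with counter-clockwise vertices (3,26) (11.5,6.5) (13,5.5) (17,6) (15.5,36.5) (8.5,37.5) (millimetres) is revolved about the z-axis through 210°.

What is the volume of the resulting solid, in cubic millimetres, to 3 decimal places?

Volume = 12130.027 mm³

Profile (r,z), 6 vertices: (3,26) (11.5,6.5) (13,5.5) (17,6) (15.5,36.5) (8.5,37.5)
edge 0: (3,26)→(11.5,6.5)  cross = 3·6.5 − 11.5·26 = -279.5000; (r_i+r_j)·cross = 14.5·-279.5000 = -4052.7500
edge 1: (11.5,6.5)→(13,5.5)  cross = 11.5·5.5 − 13·6.5 = -21.2500; (r_i+r_j)·cross = 24.5·-21.2500 = -520.6250
edge 2: (13,5.5)→(17,6)  cross = 13·6 − 17·5.5 = -15.5000; (r_i+r_j)·cross = 30·-15.5000 = -465.0000
edge 3: (17,6)→(15.5,36.5)  cross = 17·36.5 − 15.5·6 = 527.5000; (r_i+r_j)·cross = 32.5·527.5000 = 17143.7500
edge 4: (15.5,36.5)→(8.5,37.5)  cross = 15.5·37.5 − 8.5·36.5 = 271.0000; (r_i+r_j)·cross = 24·271.0000 = 6504.0000
edge 5: (8.5,37.5)→(3,26)  cross = 8.5·26 − 3·37.5 = 108.5000; (r_i+r_j)·cross = 11.5·108.5000 = 1247.7500
Σcross = 590.7500 → A = |Σcross|/2 = 295.3750 mm²
Σ(r_i+r_j)·cross = 19857.1250 → first moment M = |Σ|/6 = 3309.5208
R_c = M/A = 3309.5208/295.3750 = 11.2045 mm
θ = 210° = 3.665191 rad
V = θ·R_c·A = 3.665191·11.2045·295.3750 = 12130.027 mm³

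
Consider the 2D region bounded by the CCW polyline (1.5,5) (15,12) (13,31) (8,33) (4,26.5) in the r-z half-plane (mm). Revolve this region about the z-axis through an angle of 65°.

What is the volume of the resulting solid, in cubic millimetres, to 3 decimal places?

Profile (r,z), 5 vertices: (1.5,5) (15,12) (13,31) (8,33) (4,26.5)
edge 0: (1.5,5)→(15,12)  cross = 1.5·12 − 15·5 = -57.0000; (r_i+r_j)·cross = 16.5·-57.0000 = -940.5000
edge 1: (15,12)→(13,31)  cross = 15·31 − 13·12 = 309.0000; (r_i+r_j)·cross = 28·309.0000 = 8652.0000
edge 2: (13,31)→(8,33)  cross = 13·33 − 8·31 = 181.0000; (r_i+r_j)·cross = 21·181.0000 = 3801.0000
edge 3: (8,33)→(4,26.5)  cross = 8·26.5 − 4·33 = 80.0000; (r_i+r_j)·cross = 12·80.0000 = 960.0000
edge 4: (4,26.5)→(1.5,5)  cross = 4·5 − 1.5·26.5 = -19.7500; (r_i+r_j)·cross = 5.5·-19.7500 = -108.6250
Σcross = 493.2500 → A = |Σcross|/2 = 246.6250 mm²
Σ(r_i+r_j)·cross = 12363.8750 → first moment M = |Σ|/6 = 2060.6458
R_c = M/A = 2060.6458/246.6250 = 8.3554 mm
θ = 65° = 1.134464 rad
V = θ·R_c·A = 1.134464·8.3554·246.6250 = 2337.729 mm³

Volume = 2337.729 mm³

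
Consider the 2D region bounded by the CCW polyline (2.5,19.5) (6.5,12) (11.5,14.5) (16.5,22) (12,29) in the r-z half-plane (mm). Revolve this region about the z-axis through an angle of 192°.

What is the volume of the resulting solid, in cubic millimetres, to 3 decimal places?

Profile (r,z), 5 vertices: (2.5,19.5) (6.5,12) (11.5,14.5) (16.5,22) (12,29)
edge 0: (2.5,19.5)→(6.5,12)  cross = 2.5·12 − 6.5·19.5 = -96.7500; (r_i+r_j)·cross = 9·-96.7500 = -870.7500
edge 1: (6.5,12)→(11.5,14.5)  cross = 6.5·14.5 − 11.5·12 = -43.7500; (r_i+r_j)·cross = 18·-43.7500 = -787.5000
edge 2: (11.5,14.5)→(16.5,22)  cross = 11.5·22 − 16.5·14.5 = 13.7500; (r_i+r_j)·cross = 28·13.7500 = 385.0000
edge 3: (16.5,22)→(12,29)  cross = 16.5·29 − 12·22 = 214.5000; (r_i+r_j)·cross = 28.5·214.5000 = 6113.2500
edge 4: (12,29)→(2.5,19.5)  cross = 12·19.5 − 2.5·29 = 161.5000; (r_i+r_j)·cross = 14.5·161.5000 = 2341.7500
Σcross = 249.2500 → A = |Σcross|/2 = 124.6250 mm²
Σ(r_i+r_j)·cross = 7181.7500 → first moment M = |Σ|/6 = 1196.9583
R_c = M/A = 1196.9583/124.6250 = 9.6045 mm
θ = 192° = 3.351032 rad
V = θ·R_c·A = 3.351032·9.6045·124.6250 = 4011.046 mm³

Volume = 4011.046 mm³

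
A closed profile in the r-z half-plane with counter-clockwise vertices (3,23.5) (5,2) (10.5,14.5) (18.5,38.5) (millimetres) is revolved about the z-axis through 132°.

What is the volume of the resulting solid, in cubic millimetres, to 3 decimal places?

Profile (r,z), 4 vertices: (3,23.5) (5,2) (10.5,14.5) (18.5,38.5)
edge 0: (3,23.5)→(5,2)  cross = 3·2 − 5·23.5 = -111.5000; (r_i+r_j)·cross = 8·-111.5000 = -892.0000
edge 1: (5,2)→(10.5,14.5)  cross = 5·14.5 − 10.5·2 = 51.5000; (r_i+r_j)·cross = 15.5·51.5000 = 798.2500
edge 2: (10.5,14.5)→(18.5,38.5)  cross = 10.5·38.5 − 18.5·14.5 = 136.0000; (r_i+r_j)·cross = 29·136.0000 = 3944.0000
edge 3: (18.5,38.5)→(3,23.5)  cross = 18.5·23.5 − 3·38.5 = 319.2500; (r_i+r_j)·cross = 21.5·319.2500 = 6863.8750
Σcross = 395.2500 → A = |Σcross|/2 = 197.6250 mm²
Σ(r_i+r_j)·cross = 10714.1250 → first moment M = |Σ|/6 = 1785.6875
R_c = M/A = 1785.6875/197.6250 = 9.0357 mm
θ = 132° = 2.303835 rad
V = θ·R_c·A = 2.303835·9.0357·197.6250 = 4113.929 mm³

Volume = 4113.929 mm³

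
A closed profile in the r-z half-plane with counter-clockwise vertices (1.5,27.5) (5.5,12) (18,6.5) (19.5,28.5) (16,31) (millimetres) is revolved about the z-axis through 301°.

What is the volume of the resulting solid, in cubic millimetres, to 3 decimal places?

Volume = 18801.847 mm³

Profile (r,z), 5 vertices: (1.5,27.5) (5.5,12) (18,6.5) (19.5,28.5) (16,31)
edge 0: (1.5,27.5)→(5.5,12)  cross = 1.5·12 − 5.5·27.5 = -133.2500; (r_i+r_j)·cross = 7·-133.2500 = -932.7500
edge 1: (5.5,12)→(18,6.5)  cross = 5.5·6.5 − 18·12 = -180.2500; (r_i+r_j)·cross = 23.5·-180.2500 = -4235.8750
edge 2: (18,6.5)→(19.5,28.5)  cross = 18·28.5 − 19.5·6.5 = 386.2500; (r_i+r_j)·cross = 37.5·386.2500 = 14484.3750
edge 3: (19.5,28.5)→(16,31)  cross = 19.5·31 − 16·28.5 = 148.5000; (r_i+r_j)·cross = 35.5·148.5000 = 5271.7500
edge 4: (16,31)→(1.5,27.5)  cross = 16·27.5 − 1.5·31 = 393.5000; (r_i+r_j)·cross = 17.5·393.5000 = 6886.2500
Σcross = 614.7500 → A = |Σcross|/2 = 307.3750 mm²
Σ(r_i+r_j)·cross = 21473.7500 → first moment M = |Σ|/6 = 3578.9583
R_c = M/A = 3578.9583/307.3750 = 11.6436 mm
θ = 301° = 5.253441 rad
V = θ·R_c·A = 5.253441·11.6436·307.3750 = 18801.847 mm³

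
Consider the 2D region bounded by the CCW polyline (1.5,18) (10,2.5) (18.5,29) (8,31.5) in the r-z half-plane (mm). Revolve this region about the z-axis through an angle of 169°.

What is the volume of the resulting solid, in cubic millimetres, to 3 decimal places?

Profile (r,z), 4 vertices: (1.5,18) (10,2.5) (18.5,29) (8,31.5)
edge 0: (1.5,18)→(10,2.5)  cross = 1.5·2.5 − 10·18 = -176.2500; (r_i+r_j)·cross = 11.5·-176.2500 = -2026.8750
edge 1: (10,2.5)→(18.5,29)  cross = 10·29 − 18.5·2.5 = 243.7500; (r_i+r_j)·cross = 28.5·243.7500 = 6946.8750
edge 2: (18.5,29)→(8,31.5)  cross = 18.5·31.5 − 8·29 = 350.7500; (r_i+r_j)·cross = 26.5·350.7500 = 9294.8750
edge 3: (8,31.5)→(1.5,18)  cross = 8·18 − 1.5·31.5 = 96.7500; (r_i+r_j)·cross = 9.5·96.7500 = 919.1250
Σcross = 515.0000 → A = |Σcross|/2 = 257.5000 mm²
Σ(r_i+r_j)·cross = 15134.0000 → first moment M = |Σ|/6 = 2522.3333
R_c = M/A = 2522.3333/257.5000 = 9.7955 mm
θ = 169° = 2.949606 rad
V = θ·R_c·A = 2.949606·9.7955·257.5000 = 7439.891 mm³

Volume = 7439.891 mm³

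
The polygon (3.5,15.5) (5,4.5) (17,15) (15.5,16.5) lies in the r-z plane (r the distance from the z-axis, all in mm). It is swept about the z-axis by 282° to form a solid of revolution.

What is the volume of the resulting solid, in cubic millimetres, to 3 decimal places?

Profile (r,z), 4 vertices: (3.5,15.5) (5,4.5) (17,15) (15.5,16.5)
edge 0: (3.5,15.5)→(5,4.5)  cross = 3.5·4.5 − 5·15.5 = -61.7500; (r_i+r_j)·cross = 8.5·-61.7500 = -524.8750
edge 1: (5,4.5)→(17,15)  cross = 5·15 − 17·4.5 = -1.5000; (r_i+r_j)·cross = 22·-1.5000 = -33.0000
edge 2: (17,15)→(15.5,16.5)  cross = 17·16.5 − 15.5·15 = 48.0000; (r_i+r_j)·cross = 32.5·48.0000 = 1560.0000
edge 3: (15.5,16.5)→(3.5,15.5)  cross = 15.5·15.5 − 3.5·16.5 = 182.5000; (r_i+r_j)·cross = 19·182.5000 = 3467.5000
Σcross = 167.2500 → A = |Σcross|/2 = 83.6250 mm²
Σ(r_i+r_j)·cross = 4469.6250 → first moment M = |Σ|/6 = 744.9375
R_c = M/A = 744.9375/83.6250 = 8.9081 mm
θ = 282° = 4.921828 rad
V = θ·R_c·A = 4.921828·8.9081·83.6250 = 3666.455 mm³

Volume = 3666.455 mm³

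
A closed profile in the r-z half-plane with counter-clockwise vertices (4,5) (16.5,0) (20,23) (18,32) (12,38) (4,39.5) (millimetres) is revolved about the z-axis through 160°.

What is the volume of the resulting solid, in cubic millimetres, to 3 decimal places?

Profile (r,z), 6 vertices: (4,5) (16.5,0) (20,23) (18,32) (12,38) (4,39.5)
edge 0: (4,5)→(16.5,0)  cross = 4·0 − 16.5·5 = -82.5000; (r_i+r_j)·cross = 20.5·-82.5000 = -1691.2500
edge 1: (16.5,0)→(20,23)  cross = 16.5·23 − 20·0 = 379.5000; (r_i+r_j)·cross = 36.5·379.5000 = 13851.7500
edge 2: (20,23)→(18,32)  cross = 20·32 − 18·23 = 226.0000; (r_i+r_j)·cross = 38·226.0000 = 8588.0000
edge 3: (18,32)→(12,38)  cross = 18·38 − 12·32 = 300.0000; (r_i+r_j)·cross = 30·300.0000 = 9000.0000
edge 4: (12,38)→(4,39.5)  cross = 12·39.5 − 4·38 = 322.0000; (r_i+r_j)·cross = 16·322.0000 = 5152.0000
edge 5: (4,39.5)→(4,5)  cross = 4·5 − 4·39.5 = -138.0000; (r_i+r_j)·cross = 8·-138.0000 = -1104.0000
Σcross = 1007.0000 → A = |Σcross|/2 = 503.5000 mm²
Σ(r_i+r_j)·cross = 33796.5000 → first moment M = |Σ|/6 = 5632.7500
R_c = M/A = 5632.7500/503.5000 = 11.1872 mm
θ = 160° = 2.792527 rad
V = θ·R_c·A = 2.792527·11.1872·503.5000 = 15729.605 mm³

Volume = 15729.605 mm³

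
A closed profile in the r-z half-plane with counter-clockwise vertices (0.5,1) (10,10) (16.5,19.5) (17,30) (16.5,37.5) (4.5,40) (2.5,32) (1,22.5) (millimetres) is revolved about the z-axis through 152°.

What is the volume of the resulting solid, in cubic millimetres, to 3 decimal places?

Volume = 9589.019 mm³

Profile (r,z), 8 vertices: (0.5,1) (10,10) (16.5,19.5) (17,30) (16.5,37.5) (4.5,40) (2.5,32) (1,22.5)
edge 0: (0.5,1)→(10,10)  cross = 0.5·10 − 10·1 = -5.0000; (r_i+r_j)·cross = 10.5·-5.0000 = -52.5000
edge 1: (10,10)→(16.5,19.5)  cross = 10·19.5 − 16.5·10 = 30.0000; (r_i+r_j)·cross = 26.5·30.0000 = 795.0000
edge 2: (16.5,19.5)→(17,30)  cross = 16.5·30 − 17·19.5 = 163.5000; (r_i+r_j)·cross = 33.5·163.5000 = 5477.2500
edge 3: (17,30)→(16.5,37.5)  cross = 17·37.5 − 16.5·30 = 142.5000; (r_i+r_j)·cross = 33.5·142.5000 = 4773.7500
edge 4: (16.5,37.5)→(4.5,40)  cross = 16.5·40 − 4.5·37.5 = 491.2500; (r_i+r_j)·cross = 21·491.2500 = 10316.2500
edge 5: (4.5,40)→(2.5,32)  cross = 4.5·32 − 2.5·40 = 44.0000; (r_i+r_j)·cross = 7·44.0000 = 308.0000
edge 6: (2.5,32)→(1,22.5)  cross = 2.5·22.5 − 1·32 = 24.2500; (r_i+r_j)·cross = 3.5·24.2500 = 84.8750
edge 7: (1,22.5)→(0.5,1)  cross = 1·1 − 0.5·22.5 = -10.2500; (r_i+r_j)·cross = 1.5·-10.2500 = -15.3750
Σcross = 880.2500 → A = |Σcross|/2 = 440.1250 mm²
Σ(r_i+r_j)·cross = 21687.2500 → first moment M = |Σ|/6 = 3614.5417
R_c = M/A = 3614.5417/440.1250 = 8.2125 mm
θ = 152° = 2.652900 rad
V = θ·R_c·A = 2.652900·8.2125·440.1250 = 9589.019 mm³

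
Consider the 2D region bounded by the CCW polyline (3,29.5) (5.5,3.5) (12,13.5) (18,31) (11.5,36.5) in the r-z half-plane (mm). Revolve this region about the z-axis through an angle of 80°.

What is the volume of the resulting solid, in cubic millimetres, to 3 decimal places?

Profile (r,z), 5 vertices: (3,29.5) (5.5,3.5) (12,13.5) (18,31) (11.5,36.5)
edge 0: (3,29.5)→(5.5,3.5)  cross = 3·3.5 − 5.5·29.5 = -151.7500; (r_i+r_j)·cross = 8.5·-151.7500 = -1289.8750
edge 1: (5.5,3.5)→(12,13.5)  cross = 5.5·13.5 − 12·3.5 = 32.2500; (r_i+r_j)·cross = 17.5·32.2500 = 564.3750
edge 2: (12,13.5)→(18,31)  cross = 12·31 − 18·13.5 = 129.0000; (r_i+r_j)·cross = 30·129.0000 = 3870.0000
edge 3: (18,31)→(11.5,36.5)  cross = 18·36.5 − 11.5·31 = 300.5000; (r_i+r_j)·cross = 29.5·300.5000 = 8864.7500
edge 4: (11.5,36.5)→(3,29.5)  cross = 11.5·29.5 − 3·36.5 = 229.7500; (r_i+r_j)·cross = 14.5·229.7500 = 3331.3750
Σcross = 539.7500 → A = |Σcross|/2 = 269.8750 mm²
Σ(r_i+r_j)·cross = 15340.6250 → first moment M = |Σ|/6 = 2556.7708
R_c = M/A = 2556.7708/269.8750 = 9.4739 mm
θ = 80° = 1.396263 rad
V = θ·R_c·A = 1.396263·9.4739·269.8750 = 3569.926 mm³

Volume = 3569.926 mm³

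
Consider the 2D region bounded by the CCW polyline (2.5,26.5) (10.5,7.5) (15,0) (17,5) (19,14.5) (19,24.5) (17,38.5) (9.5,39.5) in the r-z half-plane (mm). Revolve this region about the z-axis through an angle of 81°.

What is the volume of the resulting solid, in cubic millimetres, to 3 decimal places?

Profile (r,z), 8 vertices: (2.5,26.5) (10.5,7.5) (15,0) (17,5) (19,14.5) (19,24.5) (17,38.5) (9.5,39.5)
edge 0: (2.5,26.5)→(10.5,7.5)  cross = 2.5·7.5 − 10.5·26.5 = -259.5000; (r_i+r_j)·cross = 13·-259.5000 = -3373.5000
edge 1: (10.5,7.5)→(15,0)  cross = 10.5·0 − 15·7.5 = -112.5000; (r_i+r_j)·cross = 25.5·-112.5000 = -2868.7500
edge 2: (15,0)→(17,5)  cross = 15·5 − 17·0 = 75.0000; (r_i+r_j)·cross = 32·75.0000 = 2400.0000
edge 3: (17,5)→(19,14.5)  cross = 17·14.5 − 19·5 = 151.5000; (r_i+r_j)·cross = 36·151.5000 = 5454.0000
edge 4: (19,14.5)→(19,24.5)  cross = 19·24.5 − 19·14.5 = 190.0000; (r_i+r_j)·cross = 38·190.0000 = 7220.0000
edge 5: (19,24.5)→(17,38.5)  cross = 19·38.5 − 17·24.5 = 315.0000; (r_i+r_j)·cross = 36·315.0000 = 11340.0000
edge 6: (17,38.5)→(9.5,39.5)  cross = 17·39.5 − 9.5·38.5 = 305.7500; (r_i+r_j)·cross = 26.5·305.7500 = 8102.3750
edge 7: (9.5,39.5)→(2.5,26.5)  cross = 9.5·26.5 − 2.5·39.5 = 153.0000; (r_i+r_j)·cross = 12·153.0000 = 1836.0000
Σcross = 818.2500 → A = |Σcross|/2 = 409.1250 mm²
Σ(r_i+r_j)·cross = 30110.1250 → first moment M = |Σ|/6 = 5018.3542
R_c = M/A = 5018.3542/409.1250 = 12.2661 mm
θ = 81° = 1.413717 rad
V = θ·R_c·A = 1.413717·12.2661·409.1250 = 7094.531 mm³

Volume = 7094.531 mm³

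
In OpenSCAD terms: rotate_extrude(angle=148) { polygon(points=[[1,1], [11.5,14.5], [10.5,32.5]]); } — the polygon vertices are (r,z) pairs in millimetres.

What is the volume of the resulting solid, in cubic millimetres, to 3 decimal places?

Volume = 2005.122 mm³

Profile (r,z), 3 vertices: (1,1) (11.5,14.5) (10.5,32.5)
edge 0: (1,1)→(11.5,14.5)  cross = 1·14.5 − 11.5·1 = 3.0000; (r_i+r_j)·cross = 12.5·3.0000 = 37.5000
edge 1: (11.5,14.5)→(10.5,32.5)  cross = 11.5·32.5 − 10.5·14.5 = 221.5000; (r_i+r_j)·cross = 22·221.5000 = 4873.0000
edge 2: (10.5,32.5)→(1,1)  cross = 10.5·1 − 1·32.5 = -22.0000; (r_i+r_j)·cross = 11.5·-22.0000 = -253.0000
Σcross = 202.5000 → A = |Σcross|/2 = 101.2500 mm²
Σ(r_i+r_j)·cross = 4657.5000 → first moment M = |Σ|/6 = 776.2500
R_c = M/A = 776.2500/101.2500 = 7.6667 mm
θ = 148° = 2.583087 rad
V = θ·R_c·A = 2.583087·7.6667·101.2500 = 2005.122 mm³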